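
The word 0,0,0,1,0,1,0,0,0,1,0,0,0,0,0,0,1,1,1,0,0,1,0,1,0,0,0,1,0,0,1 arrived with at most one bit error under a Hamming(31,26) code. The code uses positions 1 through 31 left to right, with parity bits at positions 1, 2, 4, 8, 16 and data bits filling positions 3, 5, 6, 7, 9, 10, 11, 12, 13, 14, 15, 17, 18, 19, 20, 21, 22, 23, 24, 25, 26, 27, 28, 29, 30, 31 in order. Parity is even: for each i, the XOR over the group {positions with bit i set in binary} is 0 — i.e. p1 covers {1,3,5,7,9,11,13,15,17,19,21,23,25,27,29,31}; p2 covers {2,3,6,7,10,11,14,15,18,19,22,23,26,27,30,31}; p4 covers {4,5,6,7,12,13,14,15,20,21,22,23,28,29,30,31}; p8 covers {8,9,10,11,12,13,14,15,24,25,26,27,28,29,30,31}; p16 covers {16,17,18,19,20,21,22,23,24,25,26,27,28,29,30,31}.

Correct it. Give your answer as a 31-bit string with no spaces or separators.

0001010001000000111011010001001

s1 (pos 1,3,5,7,9,11,13,15,17,19,21,23,25,27,29,31): 0⊕0⊕0⊕0⊕0⊕0⊕0⊕0⊕1⊕1⊕0⊕0⊕0⊕0⊕0⊕1 = 1
s2 (pos 2,3,6,7,10,11,14,15,18,19,22,23,26,27,30,31): 0⊕0⊕1⊕0⊕1⊕0⊕0⊕0⊕1⊕1⊕1⊕0⊕0⊕0⊕0⊕1 = 0
s4 (pos 4,5,6,7,12,13,14,15,20,21,22,23,28,29,30,31): 1⊕0⊕1⊕0⊕0⊕0⊕0⊕0⊕0⊕0⊕1⊕0⊕1⊕0⊕0⊕1 = 1
s8 (pos 8,9,10,11,12,13,14,15,24,25,26,27,28,29,30,31): 0⊕0⊕1⊕0⊕0⊕0⊕0⊕0⊕1⊕0⊕0⊕0⊕1⊕0⊕0⊕1 = 0
s16 (pos 16,17,18,19,20,21,22,23,24,25,26,27,28,29,30,31): 0⊕1⊕1⊕1⊕0⊕0⊕1⊕0⊕1⊕0⊕0⊕0⊕1⊕0⊕0⊕1 = 1
Syndrome s16…s1 = 10101 → error at position 21.
Flip position 21: 0001010001000000111001010001001 → 0001010001000000111011010001001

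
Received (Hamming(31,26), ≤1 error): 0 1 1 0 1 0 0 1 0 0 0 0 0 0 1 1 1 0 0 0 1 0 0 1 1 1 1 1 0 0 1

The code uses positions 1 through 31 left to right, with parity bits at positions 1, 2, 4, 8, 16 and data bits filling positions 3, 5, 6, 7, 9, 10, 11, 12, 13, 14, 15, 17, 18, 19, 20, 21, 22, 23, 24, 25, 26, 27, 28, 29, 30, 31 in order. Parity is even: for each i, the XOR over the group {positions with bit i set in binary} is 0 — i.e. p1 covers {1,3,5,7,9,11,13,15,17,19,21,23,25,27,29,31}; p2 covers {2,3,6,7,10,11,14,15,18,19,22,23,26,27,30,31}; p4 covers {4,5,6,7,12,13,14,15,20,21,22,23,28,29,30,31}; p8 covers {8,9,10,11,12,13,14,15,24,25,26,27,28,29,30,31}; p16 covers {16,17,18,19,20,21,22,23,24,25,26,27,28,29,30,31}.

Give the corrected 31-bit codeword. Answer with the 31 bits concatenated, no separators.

0110100100000011100110011111001

s1 (pos 1,3,5,7,9,11,13,15,17,19,21,23,25,27,29,31): 0⊕1⊕1⊕0⊕0⊕0⊕0⊕1⊕1⊕0⊕1⊕0⊕1⊕1⊕0⊕1 = 0
s2 (pos 2,3,6,7,10,11,14,15,18,19,22,23,26,27,30,31): 1⊕1⊕0⊕0⊕0⊕0⊕0⊕1⊕0⊕0⊕0⊕0⊕1⊕1⊕0⊕1 = 0
s4 (pos 4,5,6,7,12,13,14,15,20,21,22,23,28,29,30,31): 0⊕1⊕0⊕0⊕0⊕0⊕0⊕1⊕0⊕1⊕0⊕0⊕1⊕0⊕0⊕1 = 1
s8 (pos 8,9,10,11,12,13,14,15,24,25,26,27,28,29,30,31): 1⊕0⊕0⊕0⊕0⊕0⊕0⊕1⊕1⊕1⊕1⊕1⊕1⊕0⊕0⊕1 = 0
s16 (pos 16,17,18,19,20,21,22,23,24,25,26,27,28,29,30,31): 1⊕1⊕0⊕0⊕0⊕1⊕0⊕0⊕1⊕1⊕1⊕1⊕1⊕0⊕0⊕1 = 1
Syndrome s16…s1 = 10100 → error at position 20.
Flip position 20: 0110100100000011100010011111001 → 0110100100000011100110011111001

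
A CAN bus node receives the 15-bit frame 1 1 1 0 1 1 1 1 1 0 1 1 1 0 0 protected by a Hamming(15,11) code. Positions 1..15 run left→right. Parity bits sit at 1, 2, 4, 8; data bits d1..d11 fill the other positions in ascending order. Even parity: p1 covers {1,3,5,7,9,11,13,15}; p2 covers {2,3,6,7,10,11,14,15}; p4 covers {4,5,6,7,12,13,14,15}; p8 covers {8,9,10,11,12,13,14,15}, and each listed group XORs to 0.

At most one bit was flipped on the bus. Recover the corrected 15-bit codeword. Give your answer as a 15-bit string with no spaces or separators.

s1 (pos 1,3,5,7,9,11,13,15): 1⊕1⊕1⊕1⊕1⊕1⊕1⊕0 = 1
s2 (pos 2,3,6,7,10,11,14,15): 1⊕1⊕1⊕1⊕0⊕1⊕0⊕0 = 1
s4 (pos 4,5,6,7,12,13,14,15): 0⊕1⊕1⊕1⊕1⊕1⊕0⊕0 = 1
s8 (pos 8,9,10,11,12,13,14,15): 1⊕1⊕0⊕1⊕1⊕1⊕0⊕0 = 1
Syndrome s8…s1 = 1111 → error at position 15.
Flip position 15: 111011111011100 → 111011111011101

111011111011101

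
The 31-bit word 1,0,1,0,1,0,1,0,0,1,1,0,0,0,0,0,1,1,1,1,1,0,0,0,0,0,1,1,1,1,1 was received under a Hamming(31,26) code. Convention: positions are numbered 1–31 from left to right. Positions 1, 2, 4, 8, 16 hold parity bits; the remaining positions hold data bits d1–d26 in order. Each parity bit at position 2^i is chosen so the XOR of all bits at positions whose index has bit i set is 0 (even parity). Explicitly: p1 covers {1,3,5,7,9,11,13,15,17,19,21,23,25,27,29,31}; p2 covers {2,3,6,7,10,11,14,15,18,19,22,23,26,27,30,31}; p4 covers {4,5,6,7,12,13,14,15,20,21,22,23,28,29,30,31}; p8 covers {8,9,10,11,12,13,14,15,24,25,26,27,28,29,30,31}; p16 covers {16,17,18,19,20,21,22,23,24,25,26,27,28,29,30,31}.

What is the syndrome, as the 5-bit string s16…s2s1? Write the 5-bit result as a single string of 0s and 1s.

01011

s1 (pos 1,3,5,7,9,11,13,15,17,19,21,23,25,27,29,31): 1⊕1⊕1⊕1⊕0⊕1⊕0⊕0⊕1⊕1⊕1⊕0⊕0⊕1⊕1⊕1 = 1
s2 (pos 2,3,6,7,10,11,14,15,18,19,22,23,26,27,30,31): 0⊕1⊕0⊕1⊕1⊕1⊕0⊕0⊕1⊕1⊕0⊕0⊕0⊕1⊕1⊕1 = 1
s4 (pos 4,5,6,7,12,13,14,15,20,21,22,23,28,29,30,31): 0⊕1⊕0⊕1⊕0⊕0⊕0⊕0⊕1⊕1⊕0⊕0⊕1⊕1⊕1⊕1 = 0
s8 (pos 8,9,10,11,12,13,14,15,24,25,26,27,28,29,30,31): 0⊕0⊕1⊕1⊕0⊕0⊕0⊕0⊕0⊕0⊕0⊕1⊕1⊕1⊕1⊕1 = 1
s16 (pos 16,17,18,19,20,21,22,23,24,25,26,27,28,29,30,31): 0⊕1⊕1⊕1⊕1⊕1⊕0⊕0⊕0⊕0⊕0⊕1⊕1⊕1⊕1⊕1 = 0
Syndrome s16…s1 = 01011 → error at position 11.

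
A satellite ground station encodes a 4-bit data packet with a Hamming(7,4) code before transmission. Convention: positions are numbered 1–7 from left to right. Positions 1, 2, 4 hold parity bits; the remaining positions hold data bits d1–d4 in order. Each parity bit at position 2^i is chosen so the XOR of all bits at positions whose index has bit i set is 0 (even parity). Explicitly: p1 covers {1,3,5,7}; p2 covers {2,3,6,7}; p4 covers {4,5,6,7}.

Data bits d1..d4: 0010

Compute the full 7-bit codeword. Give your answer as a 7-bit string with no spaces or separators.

0101010

Place data at non-parity positions: p1 p2 0 p4 0 1 0
p1 (pos 1,3,5,7): XOR of data positions = 0⊕0⊕0 = 0
p2 (pos 2,3,6,7): XOR of data positions = 0⊕1⊕0 = 1
p4 (pos 4,5,6,7): XOR of data positions = 0⊕1⊕0 = 1
Codeword: 0101010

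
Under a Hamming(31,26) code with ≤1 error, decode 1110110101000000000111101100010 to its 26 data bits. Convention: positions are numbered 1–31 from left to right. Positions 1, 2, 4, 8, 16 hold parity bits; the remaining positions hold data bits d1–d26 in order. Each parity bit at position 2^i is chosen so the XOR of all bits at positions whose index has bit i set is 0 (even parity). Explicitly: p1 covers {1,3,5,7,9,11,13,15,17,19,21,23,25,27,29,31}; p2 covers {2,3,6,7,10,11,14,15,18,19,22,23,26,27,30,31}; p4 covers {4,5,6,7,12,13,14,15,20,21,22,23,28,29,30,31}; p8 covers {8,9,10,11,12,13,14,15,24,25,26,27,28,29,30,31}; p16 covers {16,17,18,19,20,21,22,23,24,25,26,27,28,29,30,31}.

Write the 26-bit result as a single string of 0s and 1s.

11100100000000111101101010

s1 (pos 1,3,5,7,9,11,13,15,17,19,21,23,25,27,29,31): 1⊕1⊕1⊕0⊕0⊕0⊕0⊕0⊕0⊕0⊕1⊕1⊕1⊕0⊕0⊕0 = 0
s2 (pos 2,3,6,7,10,11,14,15,18,19,22,23,26,27,30,31): 1⊕1⊕1⊕0⊕1⊕0⊕0⊕0⊕0⊕0⊕1⊕1⊕1⊕0⊕1⊕0 = 0
s4 (pos 4,5,6,7,12,13,14,15,20,21,22,23,28,29,30,31): 0⊕1⊕1⊕0⊕0⊕0⊕0⊕0⊕1⊕1⊕1⊕1⊕0⊕0⊕1⊕0 = 1
s8 (pos 8,9,10,11,12,13,14,15,24,25,26,27,28,29,30,31): 1⊕0⊕1⊕0⊕0⊕0⊕0⊕0⊕0⊕1⊕1⊕0⊕0⊕0⊕1⊕0 = 1
s16 (pos 16,17,18,19,20,21,22,23,24,25,26,27,28,29,30,31): 0⊕0⊕0⊕0⊕1⊕1⊕1⊕1⊕0⊕1⊕1⊕0⊕0⊕0⊕1⊕0 = 1
Syndrome s16…s1 = 11100 → error at position 28.
Flip position 28: 1110110101000000000111101100010 → 1110110101000000000111101101010
Read data bits from positions 3,5,6,7,9,10,11,12,13,14,15,17,18,19,20,21,22,23,24,25,26,27,28,29,30,31: 11100100000000111101101010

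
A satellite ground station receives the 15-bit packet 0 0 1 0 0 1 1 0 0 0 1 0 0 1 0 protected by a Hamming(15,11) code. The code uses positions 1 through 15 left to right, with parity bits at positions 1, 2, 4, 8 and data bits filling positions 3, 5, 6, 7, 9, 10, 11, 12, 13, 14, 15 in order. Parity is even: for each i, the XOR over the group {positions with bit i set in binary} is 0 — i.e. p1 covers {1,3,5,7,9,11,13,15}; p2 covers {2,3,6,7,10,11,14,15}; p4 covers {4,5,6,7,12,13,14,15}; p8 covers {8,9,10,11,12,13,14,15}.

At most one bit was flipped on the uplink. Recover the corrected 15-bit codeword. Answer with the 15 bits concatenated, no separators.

s1 (pos 1,3,5,7,9,11,13,15): 0⊕1⊕0⊕1⊕0⊕1⊕0⊕0 = 1
s2 (pos 2,3,6,7,10,11,14,15): 0⊕1⊕1⊕1⊕0⊕1⊕1⊕0 = 1
s4 (pos 4,5,6,7,12,13,14,15): 0⊕0⊕1⊕1⊕0⊕0⊕1⊕0 = 1
s8 (pos 8,9,10,11,12,13,14,15): 0⊕0⊕0⊕1⊕0⊕0⊕1⊕0 = 0
Syndrome s8…s1 = 0111 → error at position 7.
Flip position 7: 001001100010010 → 001001000010010

001001000010010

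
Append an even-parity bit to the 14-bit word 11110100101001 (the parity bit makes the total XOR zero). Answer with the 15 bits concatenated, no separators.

XOR of the 14 data bits: 1⊕1⊕1⊕1⊕0⊕1⊕0⊕0⊕1⊕0⊕1⊕0⊕0⊕1 = 0
Parity bit = 0 (so all 15 bits XOR to 0).

111101001010010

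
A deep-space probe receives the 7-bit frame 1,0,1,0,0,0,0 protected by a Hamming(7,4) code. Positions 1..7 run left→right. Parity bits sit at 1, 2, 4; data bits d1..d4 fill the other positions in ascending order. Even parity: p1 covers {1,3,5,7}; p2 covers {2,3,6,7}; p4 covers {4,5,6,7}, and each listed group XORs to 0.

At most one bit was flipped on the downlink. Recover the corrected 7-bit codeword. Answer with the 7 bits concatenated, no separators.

1110000

s1 (pos 1,3,5,7): 1⊕1⊕0⊕0 = 0
s2 (pos 2,3,6,7): 0⊕1⊕0⊕0 = 1
s4 (pos 4,5,6,7): 0⊕0⊕0⊕0 = 0
Syndrome s4…s1 = 010 → error at position 2.
Flip position 2: 1010000 → 1110000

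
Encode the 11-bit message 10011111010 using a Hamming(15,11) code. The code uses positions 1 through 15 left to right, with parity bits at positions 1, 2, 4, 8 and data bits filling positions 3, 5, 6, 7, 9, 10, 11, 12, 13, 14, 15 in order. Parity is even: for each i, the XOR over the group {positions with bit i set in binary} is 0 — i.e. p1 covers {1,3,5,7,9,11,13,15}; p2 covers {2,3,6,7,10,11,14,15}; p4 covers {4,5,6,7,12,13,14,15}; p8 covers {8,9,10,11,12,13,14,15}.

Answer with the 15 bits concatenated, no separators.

011100111111010

Place data at non-parity positions: p1 p2 1 p4 0 0 1 p8 1 1 1 1 0 1 0
p1 (pos 1,3,5,7,9,11,13,15): XOR of data positions = 1⊕0⊕1⊕1⊕1⊕0⊕0 = 0
p2 (pos 2,3,6,7,10,11,14,15): XOR of data positions = 1⊕0⊕1⊕1⊕1⊕1⊕0 = 1
p4 (pos 4,5,6,7,12,13,14,15): XOR of data positions = 0⊕0⊕1⊕1⊕0⊕1⊕0 = 1
p8 (pos 8,9,10,11,12,13,14,15): XOR of data positions = 1⊕1⊕1⊕1⊕0⊕1⊕0 = 1
Codeword: 011100111111010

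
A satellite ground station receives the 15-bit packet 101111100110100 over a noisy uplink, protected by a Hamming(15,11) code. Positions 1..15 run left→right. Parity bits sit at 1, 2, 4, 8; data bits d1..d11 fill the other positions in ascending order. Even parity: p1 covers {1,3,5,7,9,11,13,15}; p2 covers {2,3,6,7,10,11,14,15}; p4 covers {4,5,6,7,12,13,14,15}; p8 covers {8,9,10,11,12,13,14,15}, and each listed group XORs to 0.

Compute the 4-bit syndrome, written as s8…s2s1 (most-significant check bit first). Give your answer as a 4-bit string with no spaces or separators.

1110

s1 (pos 1,3,5,7,9,11,13,15): 1⊕1⊕1⊕1⊕0⊕1⊕1⊕0 = 0
s2 (pos 2,3,6,7,10,11,14,15): 0⊕1⊕1⊕1⊕1⊕1⊕0⊕0 = 1
s4 (pos 4,5,6,7,12,13,14,15): 1⊕1⊕1⊕1⊕0⊕1⊕0⊕0 = 1
s8 (pos 8,9,10,11,12,13,14,15): 0⊕0⊕1⊕1⊕0⊕1⊕0⊕0 = 1
Syndrome s8…s1 = 1110 → error at position 14.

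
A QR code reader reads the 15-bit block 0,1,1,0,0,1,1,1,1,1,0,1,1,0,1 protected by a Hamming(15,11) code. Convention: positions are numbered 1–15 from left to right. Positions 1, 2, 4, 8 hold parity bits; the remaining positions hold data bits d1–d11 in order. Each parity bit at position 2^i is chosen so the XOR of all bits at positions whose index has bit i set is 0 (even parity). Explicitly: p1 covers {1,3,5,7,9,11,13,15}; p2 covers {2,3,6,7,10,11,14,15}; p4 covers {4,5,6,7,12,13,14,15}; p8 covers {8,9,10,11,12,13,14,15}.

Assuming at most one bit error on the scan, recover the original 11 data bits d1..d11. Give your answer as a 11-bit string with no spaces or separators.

11111101101

s1 (pos 1,3,5,7,9,11,13,15): 0⊕1⊕0⊕1⊕1⊕0⊕1⊕1 = 1
s2 (pos 2,3,6,7,10,11,14,15): 1⊕1⊕1⊕1⊕1⊕0⊕0⊕1 = 0
s4 (pos 4,5,6,7,12,13,14,15): 0⊕0⊕1⊕1⊕1⊕1⊕0⊕1 = 1
s8 (pos 8,9,10,11,12,13,14,15): 1⊕1⊕1⊕0⊕1⊕1⊕0⊕1 = 0
Syndrome s8…s1 = 0101 → error at position 5.
Flip position 5: 011001111101101 → 011011111101101
Read data bits from positions 3,5,6,7,9,10,11,12,13,14,15: 11111101101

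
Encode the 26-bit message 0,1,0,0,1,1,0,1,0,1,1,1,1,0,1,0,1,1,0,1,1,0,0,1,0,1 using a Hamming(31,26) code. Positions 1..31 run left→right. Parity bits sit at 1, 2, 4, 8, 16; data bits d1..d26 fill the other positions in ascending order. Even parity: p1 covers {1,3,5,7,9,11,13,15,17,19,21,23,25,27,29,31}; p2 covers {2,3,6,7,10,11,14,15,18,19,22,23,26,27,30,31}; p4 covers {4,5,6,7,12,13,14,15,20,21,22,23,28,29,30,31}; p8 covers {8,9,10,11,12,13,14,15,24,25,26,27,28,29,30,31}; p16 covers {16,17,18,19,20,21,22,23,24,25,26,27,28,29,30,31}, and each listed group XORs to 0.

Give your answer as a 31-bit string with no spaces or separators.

Place data at non-parity positions: p1 p2 0 p4 1 0 0 p8 1 1 0 1 0 1 1 p16 1 1 0 1 0 1 1 0 1 1 0 0 1 0 1
p1 (pos 1,3,5,7,9,11,13,15,17,19,21,23,25,27,29,31): XOR of data positions = 0⊕1⊕0⊕1⊕0⊕0⊕1⊕1⊕0⊕0⊕1⊕1⊕0⊕1⊕1 = 0
p2 (pos 2,3,6,7,10,11,14,15,18,19,22,23,26,27,30,31): XOR of data positions = 0⊕0⊕0⊕1⊕0⊕1⊕1⊕1⊕0⊕1⊕1⊕1⊕0⊕0⊕1 = 0
p4 (pos 4,5,6,7,12,13,14,15,20,21,22,23,28,29,30,31): XOR of data positions = 1⊕0⊕0⊕1⊕0⊕1⊕1⊕1⊕0⊕1⊕1⊕0⊕1⊕0⊕1 = 1
p8 (pos 8,9,10,11,12,13,14,15,24,25,26,27,28,29,30,31): XOR of data positions = 1⊕1⊕0⊕1⊕0⊕1⊕1⊕0⊕1⊕1⊕0⊕0⊕1⊕0⊕1 = 1
p16 (pos 16,17,18,19,20,21,22,23,24,25,26,27,28,29,30,31): XOR of data positions = 1⊕1⊕0⊕1⊕0⊕1⊕1⊕0⊕1⊕1⊕0⊕0⊕1⊕0⊕1 = 1
Codeword: 0001100111010111110101101100101

0001100111010111110101101100101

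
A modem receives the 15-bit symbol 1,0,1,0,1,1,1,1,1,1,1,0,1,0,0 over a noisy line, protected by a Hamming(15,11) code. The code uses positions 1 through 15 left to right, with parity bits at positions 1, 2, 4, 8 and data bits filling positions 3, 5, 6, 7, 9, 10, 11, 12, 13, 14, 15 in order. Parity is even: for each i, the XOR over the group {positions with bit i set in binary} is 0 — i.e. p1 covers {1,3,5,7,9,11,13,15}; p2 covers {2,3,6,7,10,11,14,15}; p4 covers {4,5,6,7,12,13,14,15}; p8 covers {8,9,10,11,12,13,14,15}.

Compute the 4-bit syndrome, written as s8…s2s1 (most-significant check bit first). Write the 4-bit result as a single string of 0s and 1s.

s1 (pos 1,3,5,7,9,11,13,15): 1⊕1⊕1⊕1⊕1⊕1⊕1⊕0 = 1
s2 (pos 2,3,6,7,10,11,14,15): 0⊕1⊕1⊕1⊕1⊕1⊕0⊕0 = 1
s4 (pos 4,5,6,7,12,13,14,15): 0⊕1⊕1⊕1⊕0⊕1⊕0⊕0 = 0
s8 (pos 8,9,10,11,12,13,14,15): 1⊕1⊕1⊕1⊕0⊕1⊕0⊕0 = 1
Syndrome s8…s1 = 1011 → error at position 11.

1011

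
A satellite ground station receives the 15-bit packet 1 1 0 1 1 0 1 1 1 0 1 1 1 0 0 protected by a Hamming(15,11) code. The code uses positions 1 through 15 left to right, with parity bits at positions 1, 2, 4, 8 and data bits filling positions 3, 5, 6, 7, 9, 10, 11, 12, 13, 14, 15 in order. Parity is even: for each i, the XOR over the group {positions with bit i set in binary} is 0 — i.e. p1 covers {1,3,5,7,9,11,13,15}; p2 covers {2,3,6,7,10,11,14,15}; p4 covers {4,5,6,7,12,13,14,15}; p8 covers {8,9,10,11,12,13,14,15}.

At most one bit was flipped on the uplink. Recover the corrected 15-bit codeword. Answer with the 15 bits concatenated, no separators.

s1 (pos 1,3,5,7,9,11,13,15): 1⊕0⊕1⊕1⊕1⊕1⊕1⊕0 = 0
s2 (pos 2,3,6,7,10,11,14,15): 1⊕0⊕0⊕1⊕0⊕1⊕0⊕0 = 1
s4 (pos 4,5,6,7,12,13,14,15): 1⊕1⊕0⊕1⊕1⊕1⊕0⊕0 = 1
s8 (pos 8,9,10,11,12,13,14,15): 1⊕1⊕0⊕1⊕1⊕1⊕0⊕0 = 1
Syndrome s8…s1 = 1110 → error at position 14.
Flip position 14: 110110111011100 → 110110111011110

110110111011110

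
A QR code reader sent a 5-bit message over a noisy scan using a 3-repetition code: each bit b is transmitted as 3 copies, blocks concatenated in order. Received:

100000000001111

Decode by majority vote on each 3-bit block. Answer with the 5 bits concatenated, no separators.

00001

Block 1 (100): 1 one → 0
Block 2 (000): 0 ones → 0
Block 3 (000): 0 ones → 0
Block 4 (001): 1 one → 0
Block 5 (111): 3 ones → 1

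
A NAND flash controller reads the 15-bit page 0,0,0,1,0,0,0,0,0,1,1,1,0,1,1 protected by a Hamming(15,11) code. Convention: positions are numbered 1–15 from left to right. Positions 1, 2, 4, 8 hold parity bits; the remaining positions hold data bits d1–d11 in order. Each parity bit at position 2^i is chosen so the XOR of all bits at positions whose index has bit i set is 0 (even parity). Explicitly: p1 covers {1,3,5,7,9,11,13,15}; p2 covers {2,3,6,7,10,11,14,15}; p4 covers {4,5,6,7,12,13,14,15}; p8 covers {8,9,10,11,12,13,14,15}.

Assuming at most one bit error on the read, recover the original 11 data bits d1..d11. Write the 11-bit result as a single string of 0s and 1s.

s1 (pos 1,3,5,7,9,11,13,15): 0⊕0⊕0⊕0⊕0⊕1⊕0⊕1 = 0
s2 (pos 2,3,6,7,10,11,14,15): 0⊕0⊕0⊕0⊕1⊕1⊕1⊕1 = 0
s4 (pos 4,5,6,7,12,13,14,15): 1⊕0⊕0⊕0⊕1⊕0⊕1⊕1 = 0
s8 (pos 8,9,10,11,12,13,14,15): 0⊕0⊕1⊕1⊕1⊕0⊕1⊕1 = 1
Syndrome s8…s1 = 1000 → error at position 8.
Flip position 8: 000100000111011 → 000100010111011
Read data bits from positions 3,5,6,7,9,10,11,12,13,14,15: 00000111011

00000111011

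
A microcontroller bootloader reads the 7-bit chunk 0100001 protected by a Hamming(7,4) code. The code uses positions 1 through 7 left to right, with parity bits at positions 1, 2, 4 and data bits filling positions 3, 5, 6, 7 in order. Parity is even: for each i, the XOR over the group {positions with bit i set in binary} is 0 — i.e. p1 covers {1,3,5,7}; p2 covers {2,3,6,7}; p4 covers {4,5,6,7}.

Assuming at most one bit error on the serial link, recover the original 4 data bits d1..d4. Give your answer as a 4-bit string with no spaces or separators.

0101

s1 (pos 1,3,5,7): 0⊕0⊕0⊕1 = 1
s2 (pos 2,3,6,7): 1⊕0⊕0⊕1 = 0
s4 (pos 4,5,6,7): 0⊕0⊕0⊕1 = 1
Syndrome s4…s1 = 101 → error at position 5.
Flip position 5: 0100001 → 0100101
Read data bits from positions 3,5,6,7: 0101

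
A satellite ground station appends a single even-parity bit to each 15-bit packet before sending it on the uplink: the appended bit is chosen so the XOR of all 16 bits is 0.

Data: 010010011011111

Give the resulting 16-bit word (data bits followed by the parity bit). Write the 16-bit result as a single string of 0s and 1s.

XOR of the 15 data bits: 0⊕1⊕0⊕0⊕1⊕0⊕0⊕1⊕1⊕0⊕1⊕1⊕1⊕1⊕1 = 1
Parity bit = 1 (so all 16 bits XOR to 0).

0100100110111111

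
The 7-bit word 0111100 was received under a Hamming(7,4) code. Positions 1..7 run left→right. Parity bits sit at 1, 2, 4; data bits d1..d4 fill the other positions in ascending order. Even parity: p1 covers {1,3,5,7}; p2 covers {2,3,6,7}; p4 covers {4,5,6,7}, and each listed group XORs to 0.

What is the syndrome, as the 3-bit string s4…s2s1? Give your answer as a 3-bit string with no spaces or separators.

000

s1 (pos 1,3,5,7): 0⊕1⊕1⊕0 = 0
s2 (pos 2,3,6,7): 1⊕1⊕0⊕0 = 0
s4 (pos 4,5,6,7): 1⊕1⊕0⊕0 = 0
Syndrome s4…s1 = 000 → no error.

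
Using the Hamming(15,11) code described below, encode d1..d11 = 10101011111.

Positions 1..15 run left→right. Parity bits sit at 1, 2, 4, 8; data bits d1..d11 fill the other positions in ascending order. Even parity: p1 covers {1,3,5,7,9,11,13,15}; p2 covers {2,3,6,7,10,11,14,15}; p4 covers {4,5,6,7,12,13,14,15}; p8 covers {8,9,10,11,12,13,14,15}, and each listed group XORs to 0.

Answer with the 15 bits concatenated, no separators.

111101001011111

Place data at non-parity positions: p1 p2 1 p4 0 1 0 p8 1 0 1 1 1 1 1
p1 (pos 1,3,5,7,9,11,13,15): XOR of data positions = 1⊕0⊕0⊕1⊕1⊕1⊕1 = 1
p2 (pos 2,3,6,7,10,11,14,15): XOR of data positions = 1⊕1⊕0⊕0⊕1⊕1⊕1 = 1
p4 (pos 4,5,6,7,12,13,14,15): XOR of data positions = 0⊕1⊕0⊕1⊕1⊕1⊕1 = 1
p8 (pos 8,9,10,11,12,13,14,15): XOR of data positions = 1⊕0⊕1⊕1⊕1⊕1⊕1 = 0
Codeword: 111101001011111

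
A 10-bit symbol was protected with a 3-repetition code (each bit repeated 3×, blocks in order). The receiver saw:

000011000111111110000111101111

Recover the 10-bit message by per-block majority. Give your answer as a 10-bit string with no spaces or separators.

0101110111

Block 1 (000): 0 ones → 0
Block 2 (011): 2 ones → 1
Block 3 (000): 0 ones → 0
Block 4 (111): 3 ones → 1
Block 5 (111): 3 ones → 1
Block 6 (110): 2 ones → 1
Block 7 (000): 0 ones → 0
Block 8 (111): 3 ones → 1
Block 9 (101): 2 ones → 1
Block 10 (111): 3 ones → 1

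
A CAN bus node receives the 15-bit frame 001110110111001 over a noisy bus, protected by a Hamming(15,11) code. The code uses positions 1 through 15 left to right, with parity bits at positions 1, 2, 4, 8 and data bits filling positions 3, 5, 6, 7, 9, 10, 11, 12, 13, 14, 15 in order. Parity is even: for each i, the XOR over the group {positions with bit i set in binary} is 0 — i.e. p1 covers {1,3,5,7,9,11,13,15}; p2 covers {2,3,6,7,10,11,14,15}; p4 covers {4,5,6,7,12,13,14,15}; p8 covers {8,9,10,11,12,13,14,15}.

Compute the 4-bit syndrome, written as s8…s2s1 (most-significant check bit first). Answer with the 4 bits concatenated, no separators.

1111

s1 (pos 1,3,5,7,9,11,13,15): 0⊕1⊕1⊕1⊕0⊕1⊕0⊕1 = 1
s2 (pos 2,3,6,7,10,11,14,15): 0⊕1⊕0⊕1⊕1⊕1⊕0⊕1 = 1
s4 (pos 4,5,6,7,12,13,14,15): 1⊕1⊕0⊕1⊕1⊕0⊕0⊕1 = 1
s8 (pos 8,9,10,11,12,13,14,15): 1⊕0⊕1⊕1⊕1⊕0⊕0⊕1 = 1
Syndrome s8…s1 = 1111 → error at position 15.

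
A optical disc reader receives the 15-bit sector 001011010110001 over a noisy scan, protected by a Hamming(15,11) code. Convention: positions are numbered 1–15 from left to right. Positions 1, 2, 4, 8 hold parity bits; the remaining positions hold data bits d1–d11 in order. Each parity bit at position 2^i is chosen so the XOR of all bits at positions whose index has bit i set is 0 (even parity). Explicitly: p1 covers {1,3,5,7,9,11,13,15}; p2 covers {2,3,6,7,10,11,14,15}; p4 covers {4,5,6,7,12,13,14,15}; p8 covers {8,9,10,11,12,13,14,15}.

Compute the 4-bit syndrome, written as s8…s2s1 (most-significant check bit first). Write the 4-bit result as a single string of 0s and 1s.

s1 (pos 1,3,5,7,9,11,13,15): 0⊕1⊕1⊕0⊕0⊕1⊕0⊕1 = 0
s2 (pos 2,3,6,7,10,11,14,15): 0⊕1⊕1⊕0⊕1⊕1⊕0⊕1 = 1
s4 (pos 4,5,6,7,12,13,14,15): 0⊕1⊕1⊕0⊕0⊕0⊕0⊕1 = 1
s8 (pos 8,9,10,11,12,13,14,15): 1⊕0⊕1⊕1⊕0⊕0⊕0⊕1 = 0
Syndrome s8…s1 = 0110 → error at position 6.

0110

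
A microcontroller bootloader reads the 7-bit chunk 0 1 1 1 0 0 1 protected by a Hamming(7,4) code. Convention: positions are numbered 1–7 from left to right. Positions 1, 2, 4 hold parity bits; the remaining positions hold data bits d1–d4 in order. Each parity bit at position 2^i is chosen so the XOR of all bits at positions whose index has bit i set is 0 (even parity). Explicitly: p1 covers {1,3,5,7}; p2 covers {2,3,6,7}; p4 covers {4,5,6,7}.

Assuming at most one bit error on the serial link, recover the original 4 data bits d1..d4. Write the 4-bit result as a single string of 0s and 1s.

s1 (pos 1,3,5,7): 0⊕1⊕0⊕1 = 0
s2 (pos 2,3,6,7): 1⊕1⊕0⊕1 = 1
s4 (pos 4,5,6,7): 1⊕0⊕0⊕1 = 0
Syndrome s4…s1 = 010 → error at position 2.
Flip position 2: 0111001 → 0011001
Read data bits from positions 3,5,6,7: 1001

1001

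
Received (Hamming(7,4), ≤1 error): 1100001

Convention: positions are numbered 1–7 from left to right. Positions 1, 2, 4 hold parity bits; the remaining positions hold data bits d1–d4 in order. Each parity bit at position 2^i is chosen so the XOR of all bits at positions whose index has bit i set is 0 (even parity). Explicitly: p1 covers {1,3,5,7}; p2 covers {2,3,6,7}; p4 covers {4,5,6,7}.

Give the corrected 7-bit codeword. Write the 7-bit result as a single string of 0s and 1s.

1101001

s1 (pos 1,3,5,7): 1⊕0⊕0⊕1 = 0
s2 (pos 2,3,6,7): 1⊕0⊕0⊕1 = 0
s4 (pos 4,5,6,7): 0⊕0⊕0⊕1 = 1
Syndrome s4…s1 = 100 → error at position 4.
Flip position 4: 1100001 → 1101001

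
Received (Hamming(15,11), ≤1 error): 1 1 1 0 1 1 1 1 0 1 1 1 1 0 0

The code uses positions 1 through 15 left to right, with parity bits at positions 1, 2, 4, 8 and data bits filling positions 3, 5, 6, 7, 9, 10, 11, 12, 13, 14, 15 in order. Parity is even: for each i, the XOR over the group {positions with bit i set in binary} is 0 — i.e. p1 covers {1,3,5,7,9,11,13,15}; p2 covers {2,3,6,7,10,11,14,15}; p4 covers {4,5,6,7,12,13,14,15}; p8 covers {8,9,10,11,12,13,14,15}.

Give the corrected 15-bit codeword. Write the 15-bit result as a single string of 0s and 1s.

111011110110100

s1 (pos 1,3,5,7,9,11,13,15): 1⊕1⊕1⊕1⊕0⊕1⊕1⊕0 = 0
s2 (pos 2,3,6,7,10,11,14,15): 1⊕1⊕1⊕1⊕1⊕1⊕0⊕0 = 0
s4 (pos 4,5,6,7,12,13,14,15): 0⊕1⊕1⊕1⊕1⊕1⊕0⊕0 = 1
s8 (pos 8,9,10,11,12,13,14,15): 1⊕0⊕1⊕1⊕1⊕1⊕0⊕0 = 1
Syndrome s8…s1 = 1100 → error at position 12.
Flip position 12: 111011110111100 → 111011110110100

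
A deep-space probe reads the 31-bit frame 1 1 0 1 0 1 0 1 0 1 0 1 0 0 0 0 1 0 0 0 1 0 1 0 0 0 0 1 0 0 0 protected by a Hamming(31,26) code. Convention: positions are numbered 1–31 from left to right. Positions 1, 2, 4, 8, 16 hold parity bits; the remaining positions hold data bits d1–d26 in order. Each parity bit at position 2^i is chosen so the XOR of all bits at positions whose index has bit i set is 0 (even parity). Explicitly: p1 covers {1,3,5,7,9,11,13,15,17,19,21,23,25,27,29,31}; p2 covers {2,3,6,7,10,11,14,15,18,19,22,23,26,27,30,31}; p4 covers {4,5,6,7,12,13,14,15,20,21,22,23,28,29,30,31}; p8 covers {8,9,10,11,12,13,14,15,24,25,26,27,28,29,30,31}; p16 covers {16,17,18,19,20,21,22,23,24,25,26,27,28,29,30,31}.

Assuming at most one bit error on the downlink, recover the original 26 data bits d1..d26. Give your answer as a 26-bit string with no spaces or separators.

s1 (pos 1,3,5,7,9,11,13,15,17,19,21,23,25,27,29,31): 1⊕0⊕0⊕0⊕0⊕0⊕0⊕0⊕1⊕0⊕1⊕1⊕0⊕0⊕0⊕0 = 0
s2 (pos 2,3,6,7,10,11,14,15,18,19,22,23,26,27,30,31): 1⊕0⊕1⊕0⊕1⊕0⊕0⊕0⊕0⊕0⊕0⊕1⊕0⊕0⊕0⊕0 = 0
s4 (pos 4,5,6,7,12,13,14,15,20,21,22,23,28,29,30,31): 1⊕0⊕1⊕0⊕1⊕0⊕0⊕0⊕0⊕1⊕0⊕1⊕1⊕0⊕0⊕0 = 0
s8 (pos 8,9,10,11,12,13,14,15,24,25,26,27,28,29,30,31): 1⊕0⊕1⊕0⊕1⊕0⊕0⊕0⊕0⊕0⊕0⊕0⊕1⊕0⊕0⊕0 = 0
s16 (pos 16,17,18,19,20,21,22,23,24,25,26,27,28,29,30,31): 0⊕1⊕0⊕0⊕0⊕1⊕0⊕1⊕0⊕0⊕0⊕0⊕1⊕0⊕0⊕0 = 0
Syndrome s16…s1 = 00000 → no error.
Read data bits from positions 3,5,6,7,9,10,11,12,13,14,15,17,18,19,20,21,22,23,24,25,26,27,28,29,30,31: 00100101000100010100001000

00100101000100010100001000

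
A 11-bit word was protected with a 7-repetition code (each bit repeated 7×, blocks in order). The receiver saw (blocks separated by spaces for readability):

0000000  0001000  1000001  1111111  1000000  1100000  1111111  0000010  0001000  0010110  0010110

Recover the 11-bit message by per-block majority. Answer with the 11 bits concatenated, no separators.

00010010000

Block 1 (0000000): 0 ones → 0
Block 2 (0001000): 1 one → 0
Block 3 (1000001): 2 ones → 0
Block 4 (1111111): 7 ones → 1
Block 5 (1000000): 1 one → 0
Block 6 (1100000): 2 ones → 0
Block 7 (1111111): 7 ones → 1
Block 8 (0000010): 1 one → 0
Block 9 (0001000): 1 one → 0
Block 10 (0010110): 3 ones → 0
Block 11 (0010110): 3 ones → 0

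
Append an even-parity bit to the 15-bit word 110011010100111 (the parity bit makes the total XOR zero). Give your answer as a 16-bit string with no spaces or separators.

1100110101001111

XOR of the 15 data bits: 1⊕1⊕0⊕0⊕1⊕1⊕0⊕1⊕0⊕1⊕0⊕0⊕1⊕1⊕1 = 1
Parity bit = 1 (so all 16 bits XOR to 0).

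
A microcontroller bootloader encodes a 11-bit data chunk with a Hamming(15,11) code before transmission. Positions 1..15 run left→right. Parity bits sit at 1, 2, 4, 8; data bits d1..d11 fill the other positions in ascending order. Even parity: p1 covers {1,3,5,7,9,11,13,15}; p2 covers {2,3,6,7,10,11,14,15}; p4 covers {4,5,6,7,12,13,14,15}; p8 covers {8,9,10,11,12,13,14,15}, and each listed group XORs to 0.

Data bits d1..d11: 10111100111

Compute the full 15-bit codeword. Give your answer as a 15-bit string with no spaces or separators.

101101111100111

Place data at non-parity positions: p1 p2 1 p4 0 1 1 p8 1 1 0 0 1 1 1
p1 (pos 1,3,5,7,9,11,13,15): XOR of data positions = 1⊕0⊕1⊕1⊕0⊕1⊕1 = 1
p2 (pos 2,3,6,7,10,11,14,15): XOR of data positions = 1⊕1⊕1⊕1⊕0⊕1⊕1 = 0
p4 (pos 4,5,6,7,12,13,14,15): XOR of data positions = 0⊕1⊕1⊕0⊕1⊕1⊕1 = 1
p8 (pos 8,9,10,11,12,13,14,15): XOR of data positions = 1⊕1⊕0⊕0⊕1⊕1⊕1 = 1
Codeword: 101101111100111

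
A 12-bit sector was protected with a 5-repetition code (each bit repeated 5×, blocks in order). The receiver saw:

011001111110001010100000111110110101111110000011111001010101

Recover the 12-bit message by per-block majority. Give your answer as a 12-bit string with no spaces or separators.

Block 1 (01100): 2 ones → 0
Block 2 (11111): 5 ones → 1
Block 3 (10001): 2 ones → 0
Block 4 (01010): 2 ones → 0
Block 5 (00001): 1 one → 0
Block 6 (11110): 4 ones → 1
Block 7 (11010): 3 ones → 1
Block 8 (11111): 5 ones → 1
Block 9 (10000): 1 one → 0
Block 10 (01111): 4 ones → 1
Block 11 (10010): 2 ones → 0
Block 12 (10101): 3 ones → 1

010001110101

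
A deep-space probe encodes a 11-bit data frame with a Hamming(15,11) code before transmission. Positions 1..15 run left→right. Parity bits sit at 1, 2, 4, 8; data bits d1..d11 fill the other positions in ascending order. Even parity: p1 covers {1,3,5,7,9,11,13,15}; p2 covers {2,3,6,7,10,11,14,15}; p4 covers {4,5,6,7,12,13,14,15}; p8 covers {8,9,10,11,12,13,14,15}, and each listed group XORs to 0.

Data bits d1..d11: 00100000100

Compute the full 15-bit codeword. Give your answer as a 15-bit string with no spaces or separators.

Place data at non-parity positions: p1 p2 0 p4 0 1 0 p8 0 0 0 0 1 0 0
p1 (pos 1,3,5,7,9,11,13,15): XOR of data positions = 0⊕0⊕0⊕0⊕0⊕1⊕0 = 1
p2 (pos 2,3,6,7,10,11,14,15): XOR of data positions = 0⊕1⊕0⊕0⊕0⊕0⊕0 = 1
p4 (pos 4,5,6,7,12,13,14,15): XOR of data positions = 0⊕1⊕0⊕0⊕1⊕0⊕0 = 0
p8 (pos 8,9,10,11,12,13,14,15): XOR of data positions = 0⊕0⊕0⊕0⊕1⊕0⊕0 = 1
Codeword: 110001010000100

110001010000100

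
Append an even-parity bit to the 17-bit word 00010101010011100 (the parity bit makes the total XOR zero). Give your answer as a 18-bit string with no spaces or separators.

000101010100111001

XOR of the 17 data bits: 0⊕0⊕0⊕1⊕0⊕1⊕0⊕1⊕0⊕1⊕0⊕0⊕1⊕1⊕1⊕0⊕0 = 1
Parity bit = 1 (so all 18 bits XOR to 0).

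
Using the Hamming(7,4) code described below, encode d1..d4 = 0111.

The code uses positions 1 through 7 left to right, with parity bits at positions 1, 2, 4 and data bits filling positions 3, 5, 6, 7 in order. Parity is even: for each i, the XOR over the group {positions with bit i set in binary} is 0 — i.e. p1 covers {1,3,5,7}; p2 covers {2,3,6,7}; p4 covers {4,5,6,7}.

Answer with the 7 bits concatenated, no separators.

0001111

Place data at non-parity positions: p1 p2 0 p4 1 1 1
p1 (pos 1,3,5,7): XOR of data positions = 0⊕1⊕1 = 0
p2 (pos 2,3,6,7): XOR of data positions = 0⊕1⊕1 = 0
p4 (pos 4,5,6,7): XOR of data positions = 1⊕1⊕1 = 1
Codeword: 0001111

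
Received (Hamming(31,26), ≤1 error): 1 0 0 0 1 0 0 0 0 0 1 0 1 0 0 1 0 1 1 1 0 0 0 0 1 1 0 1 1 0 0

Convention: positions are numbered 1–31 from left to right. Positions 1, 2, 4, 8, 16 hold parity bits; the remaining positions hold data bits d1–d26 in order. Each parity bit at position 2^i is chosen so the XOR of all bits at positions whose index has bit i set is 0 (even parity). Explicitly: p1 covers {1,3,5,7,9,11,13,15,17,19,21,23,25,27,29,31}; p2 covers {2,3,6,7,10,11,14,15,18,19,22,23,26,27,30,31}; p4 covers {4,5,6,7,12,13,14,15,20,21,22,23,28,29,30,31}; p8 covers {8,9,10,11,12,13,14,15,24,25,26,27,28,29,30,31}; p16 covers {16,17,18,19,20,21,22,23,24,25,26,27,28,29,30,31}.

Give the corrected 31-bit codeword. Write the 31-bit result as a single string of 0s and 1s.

s1 (pos 1,3,5,7,9,11,13,15,17,19,21,23,25,27,29,31): 1⊕0⊕1⊕0⊕0⊕1⊕1⊕0⊕0⊕1⊕0⊕0⊕1⊕0⊕1⊕0 = 1
s2 (pos 2,3,6,7,10,11,14,15,18,19,22,23,26,27,30,31): 0⊕0⊕0⊕0⊕0⊕1⊕0⊕0⊕1⊕1⊕0⊕0⊕1⊕0⊕0⊕0 = 0
s4 (pos 4,5,6,7,12,13,14,15,20,21,22,23,28,29,30,31): 0⊕1⊕0⊕0⊕0⊕1⊕0⊕0⊕1⊕0⊕0⊕0⊕1⊕1⊕0⊕0 = 1
s8 (pos 8,9,10,11,12,13,14,15,24,25,26,27,28,29,30,31): 0⊕0⊕0⊕1⊕0⊕1⊕0⊕0⊕0⊕1⊕1⊕0⊕1⊕1⊕0⊕0 = 0
s16 (pos 16,17,18,19,20,21,22,23,24,25,26,27,28,29,30,31): 1⊕0⊕1⊕1⊕1⊕0⊕0⊕0⊕0⊕1⊕1⊕0⊕1⊕1⊕0⊕0 = 0
Syndrome s16…s1 = 00101 → error at position 5.
Flip position 5: 1000100000101001011100001101100 → 1000000000101001011100001101100

1000000000101001011100001101100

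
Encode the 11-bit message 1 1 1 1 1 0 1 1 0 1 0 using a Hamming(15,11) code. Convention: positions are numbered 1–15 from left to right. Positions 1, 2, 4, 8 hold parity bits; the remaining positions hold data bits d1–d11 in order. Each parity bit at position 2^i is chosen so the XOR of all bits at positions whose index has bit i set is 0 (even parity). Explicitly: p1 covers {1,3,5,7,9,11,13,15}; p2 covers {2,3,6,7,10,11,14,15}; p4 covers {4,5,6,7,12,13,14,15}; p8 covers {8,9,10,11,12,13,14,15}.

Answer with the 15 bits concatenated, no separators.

111111101011010

Place data at non-parity positions: p1 p2 1 p4 1 1 1 p8 1 0 1 1 0 1 0
p1 (pos 1,3,5,7,9,11,13,15): XOR of data positions = 1⊕1⊕1⊕1⊕1⊕0⊕0 = 1
p2 (pos 2,3,6,7,10,11,14,15): XOR of data positions = 1⊕1⊕1⊕0⊕1⊕1⊕0 = 1
p4 (pos 4,5,6,7,12,13,14,15): XOR of data positions = 1⊕1⊕1⊕1⊕0⊕1⊕0 = 1
p8 (pos 8,9,10,11,12,13,14,15): XOR of data positions = 1⊕0⊕1⊕1⊕0⊕1⊕0 = 0
Codeword: 111111101011010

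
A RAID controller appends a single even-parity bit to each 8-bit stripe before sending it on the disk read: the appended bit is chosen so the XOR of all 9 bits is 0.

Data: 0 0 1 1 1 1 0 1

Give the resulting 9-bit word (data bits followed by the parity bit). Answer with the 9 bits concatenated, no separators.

001111011

XOR of the 8 data bits: 0⊕0⊕1⊕1⊕1⊕1⊕0⊕1 = 1
Parity bit = 1 (so all 9 bits XOR to 0).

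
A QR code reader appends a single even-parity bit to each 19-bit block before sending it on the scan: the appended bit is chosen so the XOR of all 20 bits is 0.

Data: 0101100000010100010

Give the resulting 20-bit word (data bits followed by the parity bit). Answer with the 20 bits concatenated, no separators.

XOR of the 19 data bits: 0⊕1⊕0⊕1⊕1⊕0⊕0⊕0⊕0⊕0⊕0⊕1⊕0⊕1⊕0⊕0⊕0⊕1⊕0 = 0
Parity bit = 0 (so all 20 bits XOR to 0).

01011000000101000100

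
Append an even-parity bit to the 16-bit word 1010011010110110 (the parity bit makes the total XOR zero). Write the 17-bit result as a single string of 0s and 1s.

10100110101101101

XOR of the 16 data bits: 1⊕0⊕1⊕0⊕0⊕1⊕1⊕0⊕1⊕0⊕1⊕1⊕0⊕1⊕1⊕0 = 1
Parity bit = 1 (so all 17 bits XOR to 0).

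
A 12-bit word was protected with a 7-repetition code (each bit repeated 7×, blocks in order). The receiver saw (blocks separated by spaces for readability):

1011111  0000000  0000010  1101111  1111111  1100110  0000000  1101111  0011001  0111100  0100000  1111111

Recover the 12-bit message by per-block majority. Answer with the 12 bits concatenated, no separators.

100111010101

Block 1 (1011111): 6 ones → 1
Block 2 (0000000): 0 ones → 0
Block 3 (0000010): 1 one → 0
Block 4 (1101111): 6 ones → 1
Block 5 (1111111): 7 ones → 1
Block 6 (1100110): 4 ones → 1
Block 7 (0000000): 0 ones → 0
Block 8 (1101111): 6 ones → 1
Block 9 (0011001): 3 ones → 0
Block 10 (0111100): 4 ones → 1
Block 11 (0100000): 1 one → 0
Block 12 (1111111): 7 ones → 1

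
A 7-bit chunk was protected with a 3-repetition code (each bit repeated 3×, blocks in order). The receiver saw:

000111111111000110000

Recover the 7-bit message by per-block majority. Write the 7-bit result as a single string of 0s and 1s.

0111010

Block 1 (000): 0 ones → 0
Block 2 (111): 3 ones → 1
Block 3 (111): 3 ones → 1
Block 4 (111): 3 ones → 1
Block 5 (000): 0 ones → 0
Block 6 (110): 2 ones → 1
Block 7 (000): 0 ones → 0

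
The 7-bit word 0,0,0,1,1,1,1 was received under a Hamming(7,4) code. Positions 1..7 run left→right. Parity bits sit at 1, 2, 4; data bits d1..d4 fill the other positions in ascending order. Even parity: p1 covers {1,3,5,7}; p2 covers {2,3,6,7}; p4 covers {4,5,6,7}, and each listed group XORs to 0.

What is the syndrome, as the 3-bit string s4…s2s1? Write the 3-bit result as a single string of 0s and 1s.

s1 (pos 1,3,5,7): 0⊕0⊕1⊕1 = 0
s2 (pos 2,3,6,7): 0⊕0⊕1⊕1 = 0
s4 (pos 4,5,6,7): 1⊕1⊕1⊕1 = 0
Syndrome s4…s1 = 000 → no error.

000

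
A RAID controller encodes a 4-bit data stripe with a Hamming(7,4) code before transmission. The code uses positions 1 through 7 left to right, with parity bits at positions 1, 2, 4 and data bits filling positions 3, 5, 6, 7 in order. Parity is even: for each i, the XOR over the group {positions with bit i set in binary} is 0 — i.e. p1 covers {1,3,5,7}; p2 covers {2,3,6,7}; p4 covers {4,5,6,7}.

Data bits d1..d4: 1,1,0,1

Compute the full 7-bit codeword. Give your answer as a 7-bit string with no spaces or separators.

Place data at non-parity positions: p1 p2 1 p4 1 0 1
p1 (pos 1,3,5,7): XOR of data positions = 1⊕1⊕1 = 1
p2 (pos 2,3,6,7): XOR of data positions = 1⊕0⊕1 = 0
p4 (pos 4,5,6,7): XOR of data positions = 1⊕0⊕1 = 0
Codeword: 1010101

1010101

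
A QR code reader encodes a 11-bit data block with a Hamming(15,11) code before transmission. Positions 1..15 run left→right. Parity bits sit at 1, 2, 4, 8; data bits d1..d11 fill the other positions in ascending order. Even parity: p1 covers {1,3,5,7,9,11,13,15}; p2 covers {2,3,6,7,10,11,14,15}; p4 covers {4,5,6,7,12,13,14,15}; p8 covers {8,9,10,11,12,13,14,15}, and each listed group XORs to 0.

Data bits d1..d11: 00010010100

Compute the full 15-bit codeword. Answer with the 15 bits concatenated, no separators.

Place data at non-parity positions: p1 p2 0 p4 0 0 1 p8 0 0 1 0 1 0 0
p1 (pos 1,3,5,7,9,11,13,15): XOR of data positions = 0⊕0⊕1⊕0⊕1⊕1⊕0 = 1
p2 (pos 2,3,6,7,10,11,14,15): XOR of data positions = 0⊕0⊕1⊕0⊕1⊕0⊕0 = 0
p4 (pos 4,5,6,7,12,13,14,15): XOR of data positions = 0⊕0⊕1⊕0⊕1⊕0⊕0 = 0
p8 (pos 8,9,10,11,12,13,14,15): XOR of data positions = 0⊕0⊕1⊕0⊕1⊕0⊕0 = 0
Codeword: 100000100010100

100000100010100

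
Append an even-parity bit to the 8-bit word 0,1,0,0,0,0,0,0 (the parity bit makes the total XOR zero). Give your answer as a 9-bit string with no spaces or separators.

010000001

XOR of the 8 data bits: 0⊕1⊕0⊕0⊕0⊕0⊕0⊕0 = 1
Parity bit = 1 (so all 9 bits XOR to 0).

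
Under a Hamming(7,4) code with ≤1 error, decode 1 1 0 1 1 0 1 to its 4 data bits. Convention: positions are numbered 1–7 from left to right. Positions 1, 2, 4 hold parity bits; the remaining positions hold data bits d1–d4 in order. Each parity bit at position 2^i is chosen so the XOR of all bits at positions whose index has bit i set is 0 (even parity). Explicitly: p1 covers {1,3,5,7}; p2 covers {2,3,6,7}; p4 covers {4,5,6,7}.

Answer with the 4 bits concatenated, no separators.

s1 (pos 1,3,5,7): 1⊕0⊕1⊕1 = 1
s2 (pos 2,3,6,7): 1⊕0⊕0⊕1 = 0
s4 (pos 4,5,6,7): 1⊕1⊕0⊕1 = 1
Syndrome s4…s1 = 101 → error at position 5.
Flip position 5: 1101101 → 1101001
Read data bits from positions 3,5,6,7: 0001

0001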